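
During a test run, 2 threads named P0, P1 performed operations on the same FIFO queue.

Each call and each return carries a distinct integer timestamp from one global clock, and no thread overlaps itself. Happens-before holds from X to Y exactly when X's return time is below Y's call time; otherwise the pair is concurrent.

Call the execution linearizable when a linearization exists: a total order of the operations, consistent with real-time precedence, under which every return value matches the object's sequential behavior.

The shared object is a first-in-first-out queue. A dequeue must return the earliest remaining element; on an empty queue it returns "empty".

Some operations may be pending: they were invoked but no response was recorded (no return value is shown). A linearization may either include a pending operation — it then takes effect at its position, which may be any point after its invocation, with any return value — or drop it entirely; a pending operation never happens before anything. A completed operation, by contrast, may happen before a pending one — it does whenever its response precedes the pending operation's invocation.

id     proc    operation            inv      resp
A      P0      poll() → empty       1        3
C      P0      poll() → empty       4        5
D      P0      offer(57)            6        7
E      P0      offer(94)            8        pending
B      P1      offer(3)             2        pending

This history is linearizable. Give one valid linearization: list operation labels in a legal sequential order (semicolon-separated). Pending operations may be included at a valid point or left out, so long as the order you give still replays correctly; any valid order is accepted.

step 1: A poll() → empty — queue <>
step 2: C poll() → empty — queue <>
step 3: B offer(3) (pending, included) — queue <3>
step 4: D offer(57) — queue <3,57>

A; C; B; D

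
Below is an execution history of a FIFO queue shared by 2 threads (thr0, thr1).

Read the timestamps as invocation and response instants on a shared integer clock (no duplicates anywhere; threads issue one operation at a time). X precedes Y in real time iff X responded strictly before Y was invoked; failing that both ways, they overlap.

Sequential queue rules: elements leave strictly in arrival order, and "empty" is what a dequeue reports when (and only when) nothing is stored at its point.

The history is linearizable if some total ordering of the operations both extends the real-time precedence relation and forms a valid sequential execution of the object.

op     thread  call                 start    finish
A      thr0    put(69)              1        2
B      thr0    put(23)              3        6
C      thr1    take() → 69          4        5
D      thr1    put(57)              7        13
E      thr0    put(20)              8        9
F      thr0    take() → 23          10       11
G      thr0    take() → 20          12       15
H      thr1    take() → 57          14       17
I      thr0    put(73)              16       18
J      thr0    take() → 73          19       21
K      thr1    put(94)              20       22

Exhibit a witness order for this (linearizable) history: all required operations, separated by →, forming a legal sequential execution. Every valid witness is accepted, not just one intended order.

A → B → C → D → E → F → H → G → I → J → K

after step 1 (A put(69)): queue <69>
after step 2 (B put(23)): queue <69,23>
after step 3 (C take() → 69): queue <23>
after step 4 (D put(57)): queue <23,57>
after step 5 (E put(20)): queue <23,57,20>
after step 6 (F take() → 23): queue <57,20>
after step 7 (H take() → 57): queue <20>
after step 8 (G take() → 20): queue <>
after step 9 (I put(73)): queue <73>
after step 10 (J take() → 73): queue <>
after step 11 (K put(94)): queue <94>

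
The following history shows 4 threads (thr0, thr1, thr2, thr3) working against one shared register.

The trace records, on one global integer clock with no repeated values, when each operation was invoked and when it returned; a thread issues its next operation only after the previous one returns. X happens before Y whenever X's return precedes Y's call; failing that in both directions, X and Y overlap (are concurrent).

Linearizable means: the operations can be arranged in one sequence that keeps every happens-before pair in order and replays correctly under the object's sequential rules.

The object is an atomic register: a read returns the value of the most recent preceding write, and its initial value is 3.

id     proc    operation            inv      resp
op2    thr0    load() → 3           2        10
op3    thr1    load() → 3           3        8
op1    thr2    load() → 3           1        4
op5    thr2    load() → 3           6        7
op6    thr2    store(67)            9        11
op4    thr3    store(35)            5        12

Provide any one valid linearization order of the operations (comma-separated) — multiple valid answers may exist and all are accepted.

after step 1 (op1 load() → 3): value 3
after step 2 (op2 load() → 3): value 3
after step 3 (op3 load() → 3): value 3
after step 4 (op5 load() → 3): value 3
after step 5 (op4 store(35)): value 35
after step 6 (op6 store(67)): value 67

op1, op2, op3, op5, op4, op6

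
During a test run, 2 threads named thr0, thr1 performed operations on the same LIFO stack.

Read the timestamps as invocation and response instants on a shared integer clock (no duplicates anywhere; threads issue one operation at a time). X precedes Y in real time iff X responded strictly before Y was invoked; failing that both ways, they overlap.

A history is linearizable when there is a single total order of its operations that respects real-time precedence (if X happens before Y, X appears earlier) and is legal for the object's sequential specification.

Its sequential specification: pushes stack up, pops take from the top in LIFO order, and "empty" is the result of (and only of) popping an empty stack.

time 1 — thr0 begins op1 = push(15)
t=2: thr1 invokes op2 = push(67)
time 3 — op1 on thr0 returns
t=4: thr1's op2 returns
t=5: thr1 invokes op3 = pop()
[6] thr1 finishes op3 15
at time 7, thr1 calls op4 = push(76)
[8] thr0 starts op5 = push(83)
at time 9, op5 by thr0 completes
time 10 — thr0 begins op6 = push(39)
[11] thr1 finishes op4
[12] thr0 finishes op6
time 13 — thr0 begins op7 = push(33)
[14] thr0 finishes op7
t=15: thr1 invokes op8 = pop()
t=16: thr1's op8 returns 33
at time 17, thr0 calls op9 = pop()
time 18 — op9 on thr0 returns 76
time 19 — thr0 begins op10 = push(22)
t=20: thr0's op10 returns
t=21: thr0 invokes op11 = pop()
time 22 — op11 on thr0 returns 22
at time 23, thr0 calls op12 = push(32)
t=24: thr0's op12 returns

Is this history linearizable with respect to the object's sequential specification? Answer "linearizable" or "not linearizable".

linearizable

a witness: op2, op1, op3, op5, op6, op4, op7, op8, op9, op10, op11, op12
after step 1 (op2 push(67)): stack <67>
after step 2 (op1 push(15)): stack <67,15>
after step 3 (op3 pop() → 15): stack <67>
after step 4 (op5 push(83)): stack <67,83>
after step 5 (op6 push(39)): stack <67,83,39>
after step 6 (op4 push(76)): stack <67,83,39,76>
after step 7 (op7 push(33)): stack <67,83,39,76,33>
after step 8 (op8 pop() → 33): stack <67,83,39,76>
after step 9 (op9 pop() → 76): stack <67,83,39>
after step 10 (op10 push(22)): stack <67,83,39,22>
after step 11 (op11 pop() → 22): stack <67,83,39>
after step 12 (op12 push(32)): stack <67,83,39,32>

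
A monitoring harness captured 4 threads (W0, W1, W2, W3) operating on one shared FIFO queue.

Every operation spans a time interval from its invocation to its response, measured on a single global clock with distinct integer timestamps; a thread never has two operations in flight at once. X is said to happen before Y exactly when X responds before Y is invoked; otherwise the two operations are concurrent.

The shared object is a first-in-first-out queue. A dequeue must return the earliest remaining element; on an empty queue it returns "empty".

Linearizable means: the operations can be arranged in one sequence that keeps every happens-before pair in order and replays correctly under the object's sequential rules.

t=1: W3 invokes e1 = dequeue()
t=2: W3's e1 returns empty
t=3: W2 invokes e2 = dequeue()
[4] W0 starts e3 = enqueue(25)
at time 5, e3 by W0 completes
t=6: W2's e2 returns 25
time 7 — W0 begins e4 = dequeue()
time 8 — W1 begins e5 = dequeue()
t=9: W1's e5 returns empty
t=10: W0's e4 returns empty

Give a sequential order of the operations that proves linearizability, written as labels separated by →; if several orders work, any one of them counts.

step 1: e1 dequeue() → empty — queue <>
step 2: e3 enqueue(25) — queue <25>
step 3: e2 dequeue() → 25 — queue <>
step 4: e4 dequeue() → empty — queue <>
step 5: e5 dequeue() → empty — queue <>

e1 → e3 → e2 → e4 → e5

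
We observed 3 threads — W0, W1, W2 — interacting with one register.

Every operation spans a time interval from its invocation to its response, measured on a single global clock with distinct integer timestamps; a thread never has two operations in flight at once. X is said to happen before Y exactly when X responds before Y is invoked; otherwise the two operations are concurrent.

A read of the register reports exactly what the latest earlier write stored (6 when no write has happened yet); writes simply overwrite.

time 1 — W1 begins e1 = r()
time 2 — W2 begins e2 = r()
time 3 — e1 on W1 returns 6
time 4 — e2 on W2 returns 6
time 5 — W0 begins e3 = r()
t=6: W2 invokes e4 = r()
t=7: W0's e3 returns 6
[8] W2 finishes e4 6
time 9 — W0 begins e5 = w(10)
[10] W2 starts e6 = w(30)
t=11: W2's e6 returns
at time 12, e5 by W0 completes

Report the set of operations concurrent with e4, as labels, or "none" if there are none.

e4 spans [6,8]; an op avoiding the whole window 6..8 is ordered, any other is concurrent
e1 [1,3]: before
e2 [2,4]: before
e3 [5,7]: concurrent
e5 [9,12]: after
e6 [10,11]: after

e3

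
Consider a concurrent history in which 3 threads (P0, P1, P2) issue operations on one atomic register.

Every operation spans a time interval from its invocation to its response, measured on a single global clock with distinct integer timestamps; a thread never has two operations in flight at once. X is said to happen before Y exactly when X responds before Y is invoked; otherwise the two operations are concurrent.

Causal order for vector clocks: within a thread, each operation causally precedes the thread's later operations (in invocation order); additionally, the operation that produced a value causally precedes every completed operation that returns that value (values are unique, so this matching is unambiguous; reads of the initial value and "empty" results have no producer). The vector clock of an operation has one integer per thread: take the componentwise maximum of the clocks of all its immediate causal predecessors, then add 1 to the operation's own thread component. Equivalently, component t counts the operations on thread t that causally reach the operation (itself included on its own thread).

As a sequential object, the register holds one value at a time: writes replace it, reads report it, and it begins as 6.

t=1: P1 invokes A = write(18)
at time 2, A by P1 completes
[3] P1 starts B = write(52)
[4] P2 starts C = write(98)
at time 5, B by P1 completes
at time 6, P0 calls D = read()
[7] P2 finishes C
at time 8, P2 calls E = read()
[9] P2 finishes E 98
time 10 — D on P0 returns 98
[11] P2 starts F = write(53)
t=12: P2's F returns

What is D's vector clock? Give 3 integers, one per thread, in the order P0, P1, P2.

(1, 0, 1)

invoked at 4, C has no predecessors; its own P2 bump gives (0, 0, 1)
invoked at 1, A has no predecessors; its own P1 bump gives (0, 1, 0)
E (invocation 8): componentwise max over VC(C)=(0, 0, 1), +1 at P2, giving (0, 0, 2)
B (invocation 3): componentwise max over VC(A)=(0, 1, 0), +1 at P1, giving (0, 2, 0)
D (invocation 6): componentwise max over VC(C)=(0, 0, 1), +1 at P0, giving (1, 0, 1)
F (invocation 11): componentwise max over VC(E)=(0, 0, 2), +1 at P2, giving (0, 0, 3)
target: VC(D) = (1, 0, 1)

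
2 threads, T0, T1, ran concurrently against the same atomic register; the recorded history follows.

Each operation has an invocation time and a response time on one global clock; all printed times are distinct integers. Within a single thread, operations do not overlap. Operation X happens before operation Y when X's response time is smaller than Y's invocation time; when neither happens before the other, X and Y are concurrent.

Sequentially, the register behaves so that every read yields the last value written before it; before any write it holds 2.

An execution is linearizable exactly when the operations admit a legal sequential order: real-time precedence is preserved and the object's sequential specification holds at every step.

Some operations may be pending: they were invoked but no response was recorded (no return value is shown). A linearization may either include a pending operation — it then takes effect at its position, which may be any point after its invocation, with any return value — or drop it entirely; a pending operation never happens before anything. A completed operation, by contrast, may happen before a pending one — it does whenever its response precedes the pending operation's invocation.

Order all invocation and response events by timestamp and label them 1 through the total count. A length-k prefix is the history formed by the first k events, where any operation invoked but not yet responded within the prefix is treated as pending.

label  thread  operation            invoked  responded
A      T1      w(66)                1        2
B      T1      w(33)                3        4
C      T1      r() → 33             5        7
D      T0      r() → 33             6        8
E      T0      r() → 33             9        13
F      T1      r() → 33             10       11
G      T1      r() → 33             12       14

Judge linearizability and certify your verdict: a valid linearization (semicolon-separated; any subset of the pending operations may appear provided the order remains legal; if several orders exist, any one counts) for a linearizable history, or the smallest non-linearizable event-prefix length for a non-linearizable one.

step 1: A w(66) — value 66
step 2: B w(33) — value 33
step 3: C r() → 33 — value 33
step 4: D r() → 33 — value 33
step 5: E r() → 33 — value 33
step 6: F r() → 33 — value 33
step 7: G r() → 33 — value 33

linearizable — witness: A; B; C; D; E; F; G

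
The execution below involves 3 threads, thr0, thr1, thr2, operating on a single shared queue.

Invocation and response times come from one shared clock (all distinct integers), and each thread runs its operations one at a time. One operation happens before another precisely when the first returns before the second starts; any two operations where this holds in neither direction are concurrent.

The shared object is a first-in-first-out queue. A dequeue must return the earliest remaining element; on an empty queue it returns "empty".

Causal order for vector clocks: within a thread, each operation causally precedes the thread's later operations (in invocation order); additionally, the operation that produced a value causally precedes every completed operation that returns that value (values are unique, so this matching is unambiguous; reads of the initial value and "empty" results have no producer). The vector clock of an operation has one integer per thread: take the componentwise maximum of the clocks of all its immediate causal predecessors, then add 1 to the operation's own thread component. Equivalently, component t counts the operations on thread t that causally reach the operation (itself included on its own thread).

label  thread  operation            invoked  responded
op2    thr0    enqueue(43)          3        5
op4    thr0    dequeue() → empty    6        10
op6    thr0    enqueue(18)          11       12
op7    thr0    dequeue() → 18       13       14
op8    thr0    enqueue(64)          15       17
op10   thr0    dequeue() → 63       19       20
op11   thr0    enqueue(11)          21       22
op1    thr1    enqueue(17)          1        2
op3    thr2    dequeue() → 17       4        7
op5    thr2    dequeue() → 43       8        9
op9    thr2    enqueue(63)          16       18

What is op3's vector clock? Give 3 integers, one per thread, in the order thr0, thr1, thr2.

VC(op1, invoked at 1): no causal predecessors; +1 on thr1 → (0, 1, 0)
VC(op2, invoked at 3): no causal predecessors; +1 on thr0 → (1, 0, 0)
op3 (invocation 4): componentwise max over VC(op1)=(0, 1, 0), +1 at thr2, giving (0, 1, 1)
op4 (invocation 6): componentwise max over VC(op2)=(1, 0, 0), +1 at thr0, giving (2, 0, 0)
op6 (invocation 11): componentwise max over VC(op4)=(2, 0, 0), +1 at thr0, giving (3, 0, 0)
op5 (invocation 8): componentwise max over VC(op2)=(1, 0, 0), VC(op3)=(0, 1, 1), +1 at thr2, giving (1, 1, 2)
op7 (invocation 13): componentwise max over VC(op6)=(3, 0, 0), +1 at thr0, giving (4, 0, 0)
op9 (invocation 16): componentwise max over VC(op5)=(1, 1, 2), +1 at thr2, giving (1, 1, 3)
op8 (invocation 15): componentwise max over VC(op7)=(4, 0, 0), +1 at thr0, giving (5, 0, 0)
op10 (invocation 19): componentwise max over VC(op8)=(5, 0, 0), VC(op9)=(1, 1, 3), +1 at thr0, giving (6, 1, 3)
op11 (invocation 21): componentwise max over VC(op10)=(6, 1, 3), +1 at thr0, giving (7, 1, 3)
target: VC(op3) = (0, 1, 1)

(0, 1, 1)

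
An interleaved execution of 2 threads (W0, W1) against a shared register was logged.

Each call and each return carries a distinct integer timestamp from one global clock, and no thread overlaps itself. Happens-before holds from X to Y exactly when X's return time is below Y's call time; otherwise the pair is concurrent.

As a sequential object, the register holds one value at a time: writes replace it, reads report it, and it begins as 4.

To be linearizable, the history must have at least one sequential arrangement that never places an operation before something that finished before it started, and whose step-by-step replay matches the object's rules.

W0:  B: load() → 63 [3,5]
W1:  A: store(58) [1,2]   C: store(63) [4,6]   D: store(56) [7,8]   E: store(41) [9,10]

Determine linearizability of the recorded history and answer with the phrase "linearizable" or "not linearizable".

linearizable

a witness: A, C, B, D, E
after step 1 (A store(58)): value 58
after step 2 (C store(63)): value 63
after step 3 (B load() → 63): value 63
after step 4 (D store(56)): value 56
after step 5 (E store(41)): value 41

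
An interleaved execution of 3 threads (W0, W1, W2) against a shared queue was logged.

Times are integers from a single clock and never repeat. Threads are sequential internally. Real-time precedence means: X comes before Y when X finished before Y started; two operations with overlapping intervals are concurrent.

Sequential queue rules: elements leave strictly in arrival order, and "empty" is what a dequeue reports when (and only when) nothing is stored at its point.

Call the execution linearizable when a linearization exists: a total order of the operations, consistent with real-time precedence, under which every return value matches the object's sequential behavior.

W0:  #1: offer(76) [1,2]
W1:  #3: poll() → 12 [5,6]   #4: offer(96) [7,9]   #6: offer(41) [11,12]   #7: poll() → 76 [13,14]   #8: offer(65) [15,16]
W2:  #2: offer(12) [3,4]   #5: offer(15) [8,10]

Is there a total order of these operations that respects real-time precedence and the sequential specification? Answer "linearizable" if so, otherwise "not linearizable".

events 1..5 are fine; event 6 — the response of #3 at time 6 — makes the prefix non-linearizable
exactly one order of the 3 completed ops respects real time; the queue replay fails
for example #1, #2, #3 fails at step 3: #3 poll() → 12 is not legal there

not linearizable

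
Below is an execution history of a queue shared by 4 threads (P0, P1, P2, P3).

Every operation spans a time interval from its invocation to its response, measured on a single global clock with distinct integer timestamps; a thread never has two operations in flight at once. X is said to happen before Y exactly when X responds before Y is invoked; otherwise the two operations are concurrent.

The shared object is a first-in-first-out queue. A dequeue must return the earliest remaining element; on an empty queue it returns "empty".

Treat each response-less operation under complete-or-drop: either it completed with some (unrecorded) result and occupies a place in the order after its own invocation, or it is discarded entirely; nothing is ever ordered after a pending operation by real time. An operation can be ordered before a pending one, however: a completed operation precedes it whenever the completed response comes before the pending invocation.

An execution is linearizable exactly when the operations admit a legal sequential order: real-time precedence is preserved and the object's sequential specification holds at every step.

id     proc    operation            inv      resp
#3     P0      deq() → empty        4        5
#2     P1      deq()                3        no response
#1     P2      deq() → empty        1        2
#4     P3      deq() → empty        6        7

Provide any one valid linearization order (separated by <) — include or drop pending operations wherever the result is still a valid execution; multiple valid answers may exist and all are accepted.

#1 < #2 < #3 < #4

1. #1 deq() → empty, leaving queue <>
2. #2 deq() (pending, included), leaving queue <>
3. #3 deq() → empty, leaving queue <>
4. #4 deq() → empty, leaving queue <>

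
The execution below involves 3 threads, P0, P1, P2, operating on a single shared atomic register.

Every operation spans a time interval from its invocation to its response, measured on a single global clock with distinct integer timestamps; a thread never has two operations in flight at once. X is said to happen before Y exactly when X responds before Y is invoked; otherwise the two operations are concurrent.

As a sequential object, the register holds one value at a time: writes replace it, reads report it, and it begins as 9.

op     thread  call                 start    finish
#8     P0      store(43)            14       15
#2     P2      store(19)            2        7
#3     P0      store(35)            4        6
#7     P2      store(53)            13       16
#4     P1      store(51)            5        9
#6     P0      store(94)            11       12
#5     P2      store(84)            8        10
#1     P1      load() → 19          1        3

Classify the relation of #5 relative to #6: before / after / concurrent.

#5 spans [8,10], #6 spans [11,12]
resp(#5)=10 < inv(#6)=11

before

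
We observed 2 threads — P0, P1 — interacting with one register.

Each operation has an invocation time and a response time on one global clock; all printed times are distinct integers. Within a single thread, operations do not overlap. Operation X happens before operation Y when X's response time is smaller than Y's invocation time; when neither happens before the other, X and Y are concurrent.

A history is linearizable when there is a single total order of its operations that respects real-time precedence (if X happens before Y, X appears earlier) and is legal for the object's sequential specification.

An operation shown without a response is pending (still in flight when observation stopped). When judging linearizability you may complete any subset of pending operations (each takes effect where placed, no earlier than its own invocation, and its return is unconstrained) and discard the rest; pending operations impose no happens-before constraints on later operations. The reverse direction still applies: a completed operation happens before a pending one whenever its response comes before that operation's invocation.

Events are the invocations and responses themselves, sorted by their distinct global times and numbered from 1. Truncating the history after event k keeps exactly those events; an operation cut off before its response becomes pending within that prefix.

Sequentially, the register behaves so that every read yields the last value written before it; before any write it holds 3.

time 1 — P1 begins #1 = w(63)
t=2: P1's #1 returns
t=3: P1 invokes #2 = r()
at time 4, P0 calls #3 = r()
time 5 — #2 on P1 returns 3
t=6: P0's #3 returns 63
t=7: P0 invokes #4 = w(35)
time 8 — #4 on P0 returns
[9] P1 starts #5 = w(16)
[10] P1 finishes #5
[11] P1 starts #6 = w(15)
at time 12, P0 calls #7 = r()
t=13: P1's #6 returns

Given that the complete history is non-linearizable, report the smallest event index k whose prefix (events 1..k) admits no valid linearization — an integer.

one valid order for events 1..4 is #1:
after step 1 (#1 w(63)): value 63
once event 5 joins (#2's response, time 5), exhaustive search finds no witness
no completion choice of the 1 pending operation (#3) rescues it — every subset was tried
take #1, #2 (pending dropped): step 2 already fails, because #2 r() → 3 cannot occur there

5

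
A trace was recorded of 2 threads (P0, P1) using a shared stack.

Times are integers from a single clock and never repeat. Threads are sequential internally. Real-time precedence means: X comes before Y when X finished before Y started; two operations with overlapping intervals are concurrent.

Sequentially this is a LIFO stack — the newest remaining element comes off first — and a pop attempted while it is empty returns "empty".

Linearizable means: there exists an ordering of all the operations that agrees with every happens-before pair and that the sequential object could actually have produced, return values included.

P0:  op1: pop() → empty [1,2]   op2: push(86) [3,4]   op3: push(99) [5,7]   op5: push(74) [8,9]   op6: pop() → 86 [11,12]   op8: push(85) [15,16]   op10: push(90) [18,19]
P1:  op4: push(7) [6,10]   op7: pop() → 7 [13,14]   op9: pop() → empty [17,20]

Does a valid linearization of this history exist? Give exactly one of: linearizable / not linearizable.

not linearizable

through event 11 a valid linearization exists; event 12 (op6 responding at time 12) ends that
6 completed operations, 3 real-time-consistent orders — every stack replay fails
sample order op1, op2, op3, op4, op5, op6 stalls at step 6 — op6 pop() → 86 has no legal effect
sample order op1, op2, op3, op5, op4, op6 stalls at step 6 — op6 pop() → 86 has no legal effect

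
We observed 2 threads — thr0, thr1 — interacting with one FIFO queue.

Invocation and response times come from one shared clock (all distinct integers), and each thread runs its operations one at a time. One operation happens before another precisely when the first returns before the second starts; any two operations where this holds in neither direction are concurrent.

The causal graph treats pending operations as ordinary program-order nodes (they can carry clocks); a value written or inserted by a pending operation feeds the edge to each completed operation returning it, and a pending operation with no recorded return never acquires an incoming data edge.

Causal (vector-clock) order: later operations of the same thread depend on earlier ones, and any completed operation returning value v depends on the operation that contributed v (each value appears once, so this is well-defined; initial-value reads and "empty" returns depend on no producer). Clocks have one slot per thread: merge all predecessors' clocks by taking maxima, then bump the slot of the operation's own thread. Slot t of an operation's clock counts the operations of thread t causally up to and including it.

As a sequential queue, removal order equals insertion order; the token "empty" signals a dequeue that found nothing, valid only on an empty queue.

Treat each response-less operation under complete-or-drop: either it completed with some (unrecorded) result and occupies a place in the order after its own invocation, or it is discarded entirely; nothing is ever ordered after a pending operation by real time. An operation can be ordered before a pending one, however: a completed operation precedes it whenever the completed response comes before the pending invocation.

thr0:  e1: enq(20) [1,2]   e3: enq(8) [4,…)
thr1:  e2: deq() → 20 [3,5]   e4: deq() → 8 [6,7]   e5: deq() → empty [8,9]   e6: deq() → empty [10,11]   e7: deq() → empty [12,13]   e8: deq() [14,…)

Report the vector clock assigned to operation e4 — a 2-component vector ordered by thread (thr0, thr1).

invoked at 1, e1 has no predecessors; its own thr0 bump gives (1, 0)
VC(e2, invoked at 3): max of VC(e1)=(1, 0), then +1 on thread thr1 → (1, 1)
VC(e3, invoked at 4): max of VC(e1)=(1, 0), then +1 on thread thr0 → (2, 0)
VC(e4, invoked at 6): max of VC(e2)=(1, 1), VC(e3)=(2, 0), then +1 on thread thr1 → (2, 2)
VC(e5, invoked at 8): max of VC(e4)=(2, 2), then +1 on thread thr1 → (2, 3)
VC(e6, invoked at 10): max of VC(e5)=(2, 3), then +1 on thread thr1 → (2, 4)
VC(e7, invoked at 12): max of VC(e6)=(2, 4), then +1 on thread thr1 → (2, 5)
VC(e8, invoked at 14): max of VC(e7)=(2, 5), then +1 on thread thr1 → (2, 6)
target: VC(e4) = (2, 2)

(2, 2)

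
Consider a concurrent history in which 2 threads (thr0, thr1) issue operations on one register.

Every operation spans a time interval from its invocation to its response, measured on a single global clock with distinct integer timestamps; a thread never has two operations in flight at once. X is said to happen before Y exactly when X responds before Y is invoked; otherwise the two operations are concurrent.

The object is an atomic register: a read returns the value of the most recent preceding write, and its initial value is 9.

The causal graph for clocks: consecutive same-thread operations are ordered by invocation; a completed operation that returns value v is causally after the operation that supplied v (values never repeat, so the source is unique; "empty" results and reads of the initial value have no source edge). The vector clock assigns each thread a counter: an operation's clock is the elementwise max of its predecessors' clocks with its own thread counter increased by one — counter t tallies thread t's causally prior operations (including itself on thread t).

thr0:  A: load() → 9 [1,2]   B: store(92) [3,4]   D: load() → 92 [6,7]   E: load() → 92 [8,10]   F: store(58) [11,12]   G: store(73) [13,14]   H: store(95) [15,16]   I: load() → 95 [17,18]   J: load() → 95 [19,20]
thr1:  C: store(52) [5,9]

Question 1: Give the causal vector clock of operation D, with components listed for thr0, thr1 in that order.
C, invoked 5, has no incoming edges; only thr1's bump applies → (0, 1)
A, invoked 1, has no incoming edges; only thr0's bump applies → (1, 0)
merge at B (invoked 3): VC(A)=(1, 0), own-thread bump on thr0 → (2, 0)
merge at D (invoked 6): VC(B)=(2, 0), own-thread bump on thr0 → (3, 0)
merge at E (invoked 8): VC(B)=(2, 0), VC(D)=(3, 0), own-thread bump on thr0 → (4, 0)
merge at F (invoked 11): VC(E)=(4, 0), own-thread bump on thr0 → (5, 0)
merge at G (invoked 13): VC(F)=(5, 0), own-thread bump on thr0 → (6, 0)
merge at H (invoked 15): VC(G)=(6, 0), own-thread bump on thr0 → (7, 0)
merge at I (invoked 17): VC(H)=(7, 0), own-thread bump on thr0 → (8, 0)
merge at J (invoked 19): VC(H)=(7, 0), VC(I)=(8, 0), own-thread bump on thr0 → (9, 0)
target: VC(D) = (3, 0)

(3, 0)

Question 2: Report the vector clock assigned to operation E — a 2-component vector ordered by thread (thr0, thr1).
C (invocation 5): nothing precedes it; thr1's component alone gives (0, 1)
A (invocation 1): nothing precedes it; thr0's component alone gives (1, 0)
invoked at 3, B merges VC(A)=(1, 0) and bumps thr0's slot → (2, 0)
invoked at 6, D merges VC(B)=(2, 0) and bumps thr0's slot → (3, 0)
invoked at 8, E merges VC(B)=(2, 0), VC(D)=(3, 0) and bumps thr0's slot → (4, 0)
invoked at 11, F merges VC(E)=(4, 0) and bumps thr0's slot → (5, 0)
invoked at 13, G merges VC(F)=(5, 0) and bumps thr0's slot → (6, 0)
invoked at 15, H merges VC(G)=(6, 0) and bumps thr0's slot → (7, 0)
invoked at 17, I merges VC(H)=(7, 0) and bumps thr0's slot → (8, 0)
invoked at 19, J merges VC(H)=(7, 0), VC(I)=(8, 0) and bumps thr0's slot → (9, 0)
target: VC(E) = (4, 0)

(4, 0)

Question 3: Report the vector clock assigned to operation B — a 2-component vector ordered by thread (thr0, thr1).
root op C, invoked 5: fresh clock plus thr1's own tick → (0, 1)
root op A, invoked 1: fresh clock plus thr0's own tick → (1, 0)
B (invocation 3): componentwise max over VC(A)=(1, 0), +1 at thr0, giving (2, 0)
D (invocation 6): componentwise max over VC(B)=(2, 0), +1 at thr0, giving (3, 0)
E (invocation 8): componentwise max over VC(B)=(2, 0), VC(D)=(3, 0), +1 at thr0, giving (4, 0)
F (invocation 11): componentwise max over VC(E)=(4, 0), +1 at thr0, giving (5, 0)
G (invocation 13): componentwise max over VC(F)=(5, 0), +1 at thr0, giving (6, 0)
H (invocation 15): componentwise max over VC(G)=(6, 0), +1 at thr0, giving (7, 0)
I (invocation 17): componentwise max over VC(H)=(7, 0), +1 at thr0, giving (8, 0)
J (invocation 19): componentwise max over VC(H)=(7, 0), VC(I)=(8, 0), +1 at thr0, giving (9, 0)
target: VC(B) = (2, 0)

(2, 0)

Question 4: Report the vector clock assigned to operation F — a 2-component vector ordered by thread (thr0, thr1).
VC(C, invoked at 5): no causal predecessors; +1 on thr1 → (0, 1)
VC(A, invoked at 1): no causal predecessors; +1 on thr0 → (1, 0)
from VC(A)=(1, 0), B (invoked 3) maxes components and bumps thr0 → (2, 0)
from VC(B)=(2, 0), D (invoked 6) maxes components and bumps thr0 → (3, 0)
from VC(B)=(2, 0), VC(D)=(3, 0), E (invoked 8) maxes components and bumps thr0 → (4, 0)
from VC(E)=(4, 0), F (invoked 11) maxes components and bumps thr0 → (5, 0)
from VC(F)=(5, 0), G (invoked 13) maxes components and bumps thr0 → (6, 0)
from VC(G)=(6, 0), H (invoked 15) maxes components and bumps thr0 → (7, 0)
from VC(H)=(7, 0), I (invoked 17) maxes components and bumps thr0 → (8, 0)
from VC(H)=(7, 0), VC(I)=(8, 0), J (invoked 19) maxes components and bumps thr0 → (9, 0)
target: VC(F) = (5, 0)

(5, 0)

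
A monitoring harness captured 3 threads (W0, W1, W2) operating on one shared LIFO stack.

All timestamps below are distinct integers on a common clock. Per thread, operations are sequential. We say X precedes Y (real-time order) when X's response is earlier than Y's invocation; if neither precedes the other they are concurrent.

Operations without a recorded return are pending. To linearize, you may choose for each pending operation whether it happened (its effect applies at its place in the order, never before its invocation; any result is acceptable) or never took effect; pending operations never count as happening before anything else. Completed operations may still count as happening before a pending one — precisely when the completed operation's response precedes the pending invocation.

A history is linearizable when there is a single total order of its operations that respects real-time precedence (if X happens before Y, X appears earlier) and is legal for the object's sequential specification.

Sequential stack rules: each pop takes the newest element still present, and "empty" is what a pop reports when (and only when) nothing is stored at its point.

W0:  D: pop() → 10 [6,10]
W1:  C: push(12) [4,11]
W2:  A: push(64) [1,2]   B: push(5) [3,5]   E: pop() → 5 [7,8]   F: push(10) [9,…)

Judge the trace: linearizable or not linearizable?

one valid linearization: A, B, E, C, F, D
step 1: A push(64) — stack <64>
step 2: B push(5) — stack <64,5>
step 3: E pop() → 5 — stack <64>
step 4: C push(12) — stack <64,12>
step 5: F push(10) (pending, included) — stack <64,12,10>
step 6: D pop() → 10 — stack <64,12>

linearizable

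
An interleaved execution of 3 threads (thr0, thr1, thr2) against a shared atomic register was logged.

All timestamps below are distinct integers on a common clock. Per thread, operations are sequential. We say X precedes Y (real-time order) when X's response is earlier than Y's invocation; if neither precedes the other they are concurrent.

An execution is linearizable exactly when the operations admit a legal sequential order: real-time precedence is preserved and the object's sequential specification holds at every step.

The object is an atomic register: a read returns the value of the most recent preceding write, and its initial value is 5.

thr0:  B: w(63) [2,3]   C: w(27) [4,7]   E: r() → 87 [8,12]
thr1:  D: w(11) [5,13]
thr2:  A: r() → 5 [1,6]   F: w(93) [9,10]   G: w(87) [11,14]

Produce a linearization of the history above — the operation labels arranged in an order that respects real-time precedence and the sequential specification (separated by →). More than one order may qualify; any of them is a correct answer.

1. A r() → 5, leaving value 5
2. B w(63), leaving value 63
3. C w(27), leaving value 27
4. D w(11), leaving value 11
5. F w(93), leaving value 93
6. G w(87), leaving value 87
7. E r() → 87, leaving value 87

A → B → C → D → F → G → E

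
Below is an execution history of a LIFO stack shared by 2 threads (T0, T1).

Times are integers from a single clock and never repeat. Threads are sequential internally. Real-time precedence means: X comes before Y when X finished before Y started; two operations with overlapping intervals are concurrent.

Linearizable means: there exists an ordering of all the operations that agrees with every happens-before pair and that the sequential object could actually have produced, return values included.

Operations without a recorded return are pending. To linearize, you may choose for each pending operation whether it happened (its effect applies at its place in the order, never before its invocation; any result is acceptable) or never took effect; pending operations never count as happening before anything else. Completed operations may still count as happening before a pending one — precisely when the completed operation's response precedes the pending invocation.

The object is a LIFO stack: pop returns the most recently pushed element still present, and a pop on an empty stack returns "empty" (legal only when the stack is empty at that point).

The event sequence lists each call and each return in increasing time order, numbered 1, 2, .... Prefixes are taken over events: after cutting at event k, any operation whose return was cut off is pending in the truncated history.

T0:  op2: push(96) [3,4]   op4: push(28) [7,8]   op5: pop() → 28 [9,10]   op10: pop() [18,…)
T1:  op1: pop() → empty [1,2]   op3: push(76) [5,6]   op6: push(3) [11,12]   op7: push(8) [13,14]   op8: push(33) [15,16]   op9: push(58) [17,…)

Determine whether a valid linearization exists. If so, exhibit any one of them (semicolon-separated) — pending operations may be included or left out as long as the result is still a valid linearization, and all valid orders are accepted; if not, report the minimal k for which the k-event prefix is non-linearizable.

after step 1 (op1 pop() → empty): stack <>
after step 2 (op2 push(96)): stack <96>
after step 3 (op3 push(76)): stack <96,76>
after step 4 (op4 push(28)): stack <96,76,28>
after step 5 (op5 pop() → 28): stack <96,76>
after step 6 (op6 push(3)): stack <96,76,3>
after step 7 (op7 push(8)): stack <96,76,3,8>
after step 8 (op8 push(33)): stack <96,76,3,8,33>

linearizable — witness: op1; op2; op3; op4; op5; op6; op7; op8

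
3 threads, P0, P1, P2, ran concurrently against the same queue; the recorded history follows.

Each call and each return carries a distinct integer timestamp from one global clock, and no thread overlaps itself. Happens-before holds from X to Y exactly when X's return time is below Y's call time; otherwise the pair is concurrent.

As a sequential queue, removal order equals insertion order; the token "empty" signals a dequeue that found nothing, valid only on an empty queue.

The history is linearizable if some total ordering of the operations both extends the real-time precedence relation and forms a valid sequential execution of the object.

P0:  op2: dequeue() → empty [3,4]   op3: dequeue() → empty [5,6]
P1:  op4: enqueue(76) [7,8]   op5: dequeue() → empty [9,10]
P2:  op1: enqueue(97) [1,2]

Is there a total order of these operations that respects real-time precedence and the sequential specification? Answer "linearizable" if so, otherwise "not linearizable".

not linearizable

cut after 3 events: linearizable; cut after 4 events (op2 responds, time 4): not linearizable
exactly one order of the 2 completed ops respects real time; the queue replay fails
one such order, op1, op2, breaks at step 2 where op2 dequeue() → empty is illegal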